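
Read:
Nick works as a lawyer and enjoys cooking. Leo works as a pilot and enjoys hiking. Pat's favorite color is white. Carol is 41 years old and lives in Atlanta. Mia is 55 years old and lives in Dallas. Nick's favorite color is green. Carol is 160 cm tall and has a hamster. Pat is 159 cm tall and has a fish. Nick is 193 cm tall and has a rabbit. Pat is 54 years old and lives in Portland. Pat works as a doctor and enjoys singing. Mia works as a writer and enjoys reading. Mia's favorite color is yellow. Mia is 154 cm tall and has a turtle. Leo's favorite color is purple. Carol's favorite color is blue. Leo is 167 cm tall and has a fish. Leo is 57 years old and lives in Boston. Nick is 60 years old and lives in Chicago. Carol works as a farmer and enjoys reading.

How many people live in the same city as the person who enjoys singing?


Person with hobby singing is Pat, city Portland. Count = 1

1


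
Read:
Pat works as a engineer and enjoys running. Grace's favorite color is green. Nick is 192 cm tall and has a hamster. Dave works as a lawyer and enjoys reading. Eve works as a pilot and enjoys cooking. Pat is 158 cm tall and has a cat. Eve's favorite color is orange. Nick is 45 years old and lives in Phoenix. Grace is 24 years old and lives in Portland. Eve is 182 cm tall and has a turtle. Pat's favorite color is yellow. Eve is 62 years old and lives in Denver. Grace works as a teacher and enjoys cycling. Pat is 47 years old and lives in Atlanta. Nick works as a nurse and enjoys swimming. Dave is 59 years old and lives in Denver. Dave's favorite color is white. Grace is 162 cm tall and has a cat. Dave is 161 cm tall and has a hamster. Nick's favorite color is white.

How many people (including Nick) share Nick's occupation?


Nick is a nurse. Count = 1

1


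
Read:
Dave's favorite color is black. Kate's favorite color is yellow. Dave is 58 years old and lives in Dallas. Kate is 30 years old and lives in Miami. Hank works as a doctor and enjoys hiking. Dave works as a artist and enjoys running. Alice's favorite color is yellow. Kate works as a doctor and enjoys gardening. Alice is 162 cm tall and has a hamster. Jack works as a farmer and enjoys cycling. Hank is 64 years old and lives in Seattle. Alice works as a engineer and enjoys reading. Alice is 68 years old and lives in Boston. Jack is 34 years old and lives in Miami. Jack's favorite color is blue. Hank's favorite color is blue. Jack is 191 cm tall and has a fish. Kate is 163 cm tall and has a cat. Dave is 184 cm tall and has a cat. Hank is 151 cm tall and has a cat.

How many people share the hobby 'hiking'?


Count: 1

1


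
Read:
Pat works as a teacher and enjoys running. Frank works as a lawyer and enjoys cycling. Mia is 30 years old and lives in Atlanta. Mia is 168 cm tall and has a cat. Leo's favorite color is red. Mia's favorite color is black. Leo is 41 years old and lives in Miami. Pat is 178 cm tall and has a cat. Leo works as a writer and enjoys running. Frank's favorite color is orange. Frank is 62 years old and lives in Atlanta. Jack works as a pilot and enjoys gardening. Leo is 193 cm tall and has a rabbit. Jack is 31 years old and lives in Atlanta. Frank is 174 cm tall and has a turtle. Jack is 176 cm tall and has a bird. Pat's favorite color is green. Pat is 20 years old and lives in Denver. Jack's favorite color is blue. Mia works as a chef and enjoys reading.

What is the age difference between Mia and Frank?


|30 - 62| = 32

32


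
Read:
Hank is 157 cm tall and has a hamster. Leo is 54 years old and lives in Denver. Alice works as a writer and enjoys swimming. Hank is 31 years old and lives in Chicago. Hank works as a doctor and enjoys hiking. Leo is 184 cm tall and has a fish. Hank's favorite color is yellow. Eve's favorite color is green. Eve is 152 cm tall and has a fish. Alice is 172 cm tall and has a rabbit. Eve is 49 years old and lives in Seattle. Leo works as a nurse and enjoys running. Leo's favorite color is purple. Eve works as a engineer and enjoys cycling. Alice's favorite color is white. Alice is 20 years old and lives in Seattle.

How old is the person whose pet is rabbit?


Person with pet=rabbit is Alice, age 20

20


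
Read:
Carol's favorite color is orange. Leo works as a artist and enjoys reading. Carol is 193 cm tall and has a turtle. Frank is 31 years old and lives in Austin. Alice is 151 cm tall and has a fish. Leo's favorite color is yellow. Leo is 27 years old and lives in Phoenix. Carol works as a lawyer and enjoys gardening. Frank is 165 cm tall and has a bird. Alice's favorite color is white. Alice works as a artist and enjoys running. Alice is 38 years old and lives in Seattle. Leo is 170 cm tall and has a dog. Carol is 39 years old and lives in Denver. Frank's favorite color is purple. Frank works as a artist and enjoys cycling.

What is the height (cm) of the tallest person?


Tallest: Carol at 193 cm

193


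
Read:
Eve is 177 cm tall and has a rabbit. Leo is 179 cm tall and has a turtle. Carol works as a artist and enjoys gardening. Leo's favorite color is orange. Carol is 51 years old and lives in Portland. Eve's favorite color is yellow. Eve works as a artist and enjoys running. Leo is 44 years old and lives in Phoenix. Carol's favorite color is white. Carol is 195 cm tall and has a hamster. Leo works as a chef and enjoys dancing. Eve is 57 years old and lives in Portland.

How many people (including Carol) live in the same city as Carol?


Carol lives in Portland. Count = 2

2


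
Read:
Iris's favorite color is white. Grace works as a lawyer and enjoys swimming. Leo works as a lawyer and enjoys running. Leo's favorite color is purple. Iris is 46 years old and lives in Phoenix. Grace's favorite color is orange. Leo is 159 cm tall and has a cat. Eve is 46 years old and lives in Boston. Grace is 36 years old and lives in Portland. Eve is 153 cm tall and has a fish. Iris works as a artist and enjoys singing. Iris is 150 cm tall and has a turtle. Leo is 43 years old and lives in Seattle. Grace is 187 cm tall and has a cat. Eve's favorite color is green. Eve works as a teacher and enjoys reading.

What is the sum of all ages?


36+43+46+46 = 171

171


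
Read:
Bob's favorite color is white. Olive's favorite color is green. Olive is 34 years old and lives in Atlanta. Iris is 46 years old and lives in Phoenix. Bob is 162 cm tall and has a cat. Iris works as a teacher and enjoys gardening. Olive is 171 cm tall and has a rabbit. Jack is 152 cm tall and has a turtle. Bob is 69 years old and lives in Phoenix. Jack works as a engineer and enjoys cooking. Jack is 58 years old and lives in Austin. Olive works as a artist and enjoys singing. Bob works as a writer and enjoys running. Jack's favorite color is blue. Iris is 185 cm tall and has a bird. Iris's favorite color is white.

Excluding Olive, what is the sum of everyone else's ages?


Sum (excluding Olive): 173

173


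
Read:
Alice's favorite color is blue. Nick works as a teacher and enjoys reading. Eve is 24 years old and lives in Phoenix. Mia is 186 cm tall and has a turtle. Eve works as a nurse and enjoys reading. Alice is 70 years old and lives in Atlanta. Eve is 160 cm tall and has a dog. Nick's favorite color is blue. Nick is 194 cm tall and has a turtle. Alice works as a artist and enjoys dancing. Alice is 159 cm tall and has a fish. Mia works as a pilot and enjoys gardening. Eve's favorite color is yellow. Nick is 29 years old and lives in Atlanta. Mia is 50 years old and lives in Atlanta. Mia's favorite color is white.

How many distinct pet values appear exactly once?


Unique pet values: 2

2


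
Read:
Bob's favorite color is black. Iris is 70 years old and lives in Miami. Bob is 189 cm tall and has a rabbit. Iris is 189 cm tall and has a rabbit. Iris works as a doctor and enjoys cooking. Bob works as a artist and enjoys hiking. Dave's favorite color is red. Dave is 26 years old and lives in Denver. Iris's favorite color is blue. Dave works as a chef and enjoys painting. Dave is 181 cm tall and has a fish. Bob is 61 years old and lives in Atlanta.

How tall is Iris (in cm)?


Iris is 189 cm tall

189


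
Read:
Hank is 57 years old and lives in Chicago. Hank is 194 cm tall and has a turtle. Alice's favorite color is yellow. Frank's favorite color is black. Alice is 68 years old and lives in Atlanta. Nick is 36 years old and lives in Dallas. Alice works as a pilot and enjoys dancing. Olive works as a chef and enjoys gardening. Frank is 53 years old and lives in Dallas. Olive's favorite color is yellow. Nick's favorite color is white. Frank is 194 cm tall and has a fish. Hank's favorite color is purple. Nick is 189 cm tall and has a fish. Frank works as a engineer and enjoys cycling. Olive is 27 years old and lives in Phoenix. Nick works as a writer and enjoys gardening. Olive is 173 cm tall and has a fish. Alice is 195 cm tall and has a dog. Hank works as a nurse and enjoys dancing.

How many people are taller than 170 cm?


Taller than 170: 5

5


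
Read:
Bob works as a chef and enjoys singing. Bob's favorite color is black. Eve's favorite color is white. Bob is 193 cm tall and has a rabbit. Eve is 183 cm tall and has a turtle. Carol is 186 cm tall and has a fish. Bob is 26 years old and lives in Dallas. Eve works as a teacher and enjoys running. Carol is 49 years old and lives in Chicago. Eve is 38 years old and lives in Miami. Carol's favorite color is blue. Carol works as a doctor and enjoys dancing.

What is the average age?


Sum=113, n=3, avg=37.67

37.67


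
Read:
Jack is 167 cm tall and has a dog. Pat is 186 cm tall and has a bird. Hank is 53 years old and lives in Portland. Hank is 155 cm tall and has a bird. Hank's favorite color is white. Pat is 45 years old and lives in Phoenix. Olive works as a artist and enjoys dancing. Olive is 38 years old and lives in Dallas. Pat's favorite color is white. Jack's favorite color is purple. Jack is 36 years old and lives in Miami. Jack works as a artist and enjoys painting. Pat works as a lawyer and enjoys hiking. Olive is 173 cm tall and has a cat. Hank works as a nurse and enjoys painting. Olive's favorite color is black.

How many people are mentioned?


People: Jack, Hank, Pat, Olive. Count = 4

4


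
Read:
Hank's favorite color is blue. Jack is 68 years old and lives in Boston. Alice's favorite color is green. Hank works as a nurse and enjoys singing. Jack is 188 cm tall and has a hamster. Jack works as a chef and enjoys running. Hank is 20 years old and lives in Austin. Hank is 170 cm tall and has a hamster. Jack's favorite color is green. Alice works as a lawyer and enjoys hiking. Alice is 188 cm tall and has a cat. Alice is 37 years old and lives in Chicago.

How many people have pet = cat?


Count: 1

1


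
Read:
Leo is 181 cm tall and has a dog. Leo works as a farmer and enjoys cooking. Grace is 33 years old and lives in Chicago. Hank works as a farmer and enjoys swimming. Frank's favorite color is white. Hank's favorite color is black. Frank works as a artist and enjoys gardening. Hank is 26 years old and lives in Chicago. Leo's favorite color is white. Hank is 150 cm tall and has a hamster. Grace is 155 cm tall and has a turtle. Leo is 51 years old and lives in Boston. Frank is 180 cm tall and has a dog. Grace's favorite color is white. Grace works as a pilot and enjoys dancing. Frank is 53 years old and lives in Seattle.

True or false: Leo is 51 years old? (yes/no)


Leo is actually 51. yes

yes


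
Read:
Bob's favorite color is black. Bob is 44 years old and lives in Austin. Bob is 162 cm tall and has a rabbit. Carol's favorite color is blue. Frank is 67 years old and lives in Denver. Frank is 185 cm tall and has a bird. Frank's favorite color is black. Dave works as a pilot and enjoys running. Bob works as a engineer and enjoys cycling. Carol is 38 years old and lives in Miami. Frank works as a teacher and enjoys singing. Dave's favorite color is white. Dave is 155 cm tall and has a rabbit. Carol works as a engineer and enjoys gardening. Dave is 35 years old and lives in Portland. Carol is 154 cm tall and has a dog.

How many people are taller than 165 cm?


Taller than 165: 1

1


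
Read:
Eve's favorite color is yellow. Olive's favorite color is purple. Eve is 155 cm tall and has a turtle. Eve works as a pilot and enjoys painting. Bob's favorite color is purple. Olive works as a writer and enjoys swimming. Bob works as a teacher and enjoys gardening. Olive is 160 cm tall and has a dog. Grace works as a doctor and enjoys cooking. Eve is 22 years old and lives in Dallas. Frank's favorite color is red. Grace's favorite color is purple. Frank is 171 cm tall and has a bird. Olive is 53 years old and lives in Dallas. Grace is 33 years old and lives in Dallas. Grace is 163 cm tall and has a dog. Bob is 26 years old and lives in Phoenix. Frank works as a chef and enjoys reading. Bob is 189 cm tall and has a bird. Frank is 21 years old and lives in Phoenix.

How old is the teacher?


The teacher is Bob, age 26

26


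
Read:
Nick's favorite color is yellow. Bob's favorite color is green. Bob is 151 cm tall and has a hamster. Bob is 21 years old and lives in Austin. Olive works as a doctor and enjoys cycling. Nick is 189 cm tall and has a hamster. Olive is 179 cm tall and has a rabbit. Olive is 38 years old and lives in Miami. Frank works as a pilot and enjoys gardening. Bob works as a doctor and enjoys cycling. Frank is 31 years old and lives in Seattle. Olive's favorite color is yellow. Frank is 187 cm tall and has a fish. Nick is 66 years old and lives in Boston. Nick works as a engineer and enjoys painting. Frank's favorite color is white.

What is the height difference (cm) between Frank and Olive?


|187 - 179| = 8

8


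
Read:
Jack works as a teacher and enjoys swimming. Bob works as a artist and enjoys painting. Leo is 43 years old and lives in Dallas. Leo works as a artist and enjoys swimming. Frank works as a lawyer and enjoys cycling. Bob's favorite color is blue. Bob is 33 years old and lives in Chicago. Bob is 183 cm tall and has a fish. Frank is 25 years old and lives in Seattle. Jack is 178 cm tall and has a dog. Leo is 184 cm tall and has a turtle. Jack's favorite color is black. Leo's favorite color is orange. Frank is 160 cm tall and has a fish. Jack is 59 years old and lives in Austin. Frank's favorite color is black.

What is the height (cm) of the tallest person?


Tallest: Leo at 184 cm

184


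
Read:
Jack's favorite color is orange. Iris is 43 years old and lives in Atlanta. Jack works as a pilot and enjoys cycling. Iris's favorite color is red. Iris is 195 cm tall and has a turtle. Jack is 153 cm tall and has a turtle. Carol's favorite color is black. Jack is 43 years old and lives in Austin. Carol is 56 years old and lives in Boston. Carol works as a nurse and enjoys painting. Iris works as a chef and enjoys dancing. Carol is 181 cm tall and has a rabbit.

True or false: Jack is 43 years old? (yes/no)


Jack is actually 43. yes

yes


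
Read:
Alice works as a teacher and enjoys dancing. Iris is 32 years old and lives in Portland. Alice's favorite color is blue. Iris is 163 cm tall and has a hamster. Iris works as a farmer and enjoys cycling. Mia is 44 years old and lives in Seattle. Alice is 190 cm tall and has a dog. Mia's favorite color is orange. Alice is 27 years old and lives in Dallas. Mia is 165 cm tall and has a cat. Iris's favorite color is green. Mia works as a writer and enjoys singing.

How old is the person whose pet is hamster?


Person with pet=hamster is Iris, age 32

32


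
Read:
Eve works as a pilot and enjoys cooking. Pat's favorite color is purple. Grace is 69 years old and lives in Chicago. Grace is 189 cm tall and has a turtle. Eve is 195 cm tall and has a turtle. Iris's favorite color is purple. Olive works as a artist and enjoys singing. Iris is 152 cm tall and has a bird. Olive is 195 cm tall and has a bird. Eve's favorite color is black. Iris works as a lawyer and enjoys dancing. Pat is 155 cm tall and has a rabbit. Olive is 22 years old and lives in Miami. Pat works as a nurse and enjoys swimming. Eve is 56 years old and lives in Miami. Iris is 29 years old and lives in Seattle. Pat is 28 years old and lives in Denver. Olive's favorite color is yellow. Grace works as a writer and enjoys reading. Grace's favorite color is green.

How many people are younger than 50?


Filter: 3

3


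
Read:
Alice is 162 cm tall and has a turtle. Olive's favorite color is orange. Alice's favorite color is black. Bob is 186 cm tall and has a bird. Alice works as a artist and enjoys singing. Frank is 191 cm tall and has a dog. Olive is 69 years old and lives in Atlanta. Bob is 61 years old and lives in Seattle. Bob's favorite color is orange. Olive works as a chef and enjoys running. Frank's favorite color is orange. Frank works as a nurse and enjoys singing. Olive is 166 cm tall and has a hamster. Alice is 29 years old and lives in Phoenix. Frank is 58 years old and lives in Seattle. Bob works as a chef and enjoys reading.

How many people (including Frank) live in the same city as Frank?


Frank lives in Seattle. Count = 2

2


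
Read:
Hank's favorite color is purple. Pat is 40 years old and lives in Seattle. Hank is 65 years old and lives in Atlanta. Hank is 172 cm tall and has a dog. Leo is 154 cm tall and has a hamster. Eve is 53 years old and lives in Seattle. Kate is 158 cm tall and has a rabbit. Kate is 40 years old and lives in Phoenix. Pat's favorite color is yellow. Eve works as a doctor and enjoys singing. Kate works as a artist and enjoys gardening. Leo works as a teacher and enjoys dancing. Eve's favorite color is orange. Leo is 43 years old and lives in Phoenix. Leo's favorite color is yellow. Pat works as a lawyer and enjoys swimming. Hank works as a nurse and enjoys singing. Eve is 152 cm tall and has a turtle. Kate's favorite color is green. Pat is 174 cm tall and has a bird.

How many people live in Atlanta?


Count in Atlanta: 1

1


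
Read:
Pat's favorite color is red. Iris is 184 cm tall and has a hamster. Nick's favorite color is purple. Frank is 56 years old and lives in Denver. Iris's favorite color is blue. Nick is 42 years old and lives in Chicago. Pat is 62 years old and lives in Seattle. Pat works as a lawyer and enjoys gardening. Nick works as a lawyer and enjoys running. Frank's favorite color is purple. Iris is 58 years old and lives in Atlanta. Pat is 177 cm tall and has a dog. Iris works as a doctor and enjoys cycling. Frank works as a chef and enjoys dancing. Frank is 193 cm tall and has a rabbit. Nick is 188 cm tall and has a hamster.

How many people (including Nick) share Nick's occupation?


Nick is a lawyer. Count = 2

2


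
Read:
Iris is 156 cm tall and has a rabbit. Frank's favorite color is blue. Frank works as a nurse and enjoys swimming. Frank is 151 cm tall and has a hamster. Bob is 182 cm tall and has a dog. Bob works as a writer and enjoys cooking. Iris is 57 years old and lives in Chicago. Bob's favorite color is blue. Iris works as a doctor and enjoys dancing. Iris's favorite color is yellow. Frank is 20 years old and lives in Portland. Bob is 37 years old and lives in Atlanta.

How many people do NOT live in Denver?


Not in Denver: 3

3


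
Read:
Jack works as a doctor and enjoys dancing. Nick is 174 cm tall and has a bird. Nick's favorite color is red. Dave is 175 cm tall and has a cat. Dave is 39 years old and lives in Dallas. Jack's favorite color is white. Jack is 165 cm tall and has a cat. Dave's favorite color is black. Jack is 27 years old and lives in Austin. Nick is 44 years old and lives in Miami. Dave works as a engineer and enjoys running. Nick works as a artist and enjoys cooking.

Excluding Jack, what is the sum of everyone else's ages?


Sum (excluding Jack): 83

83


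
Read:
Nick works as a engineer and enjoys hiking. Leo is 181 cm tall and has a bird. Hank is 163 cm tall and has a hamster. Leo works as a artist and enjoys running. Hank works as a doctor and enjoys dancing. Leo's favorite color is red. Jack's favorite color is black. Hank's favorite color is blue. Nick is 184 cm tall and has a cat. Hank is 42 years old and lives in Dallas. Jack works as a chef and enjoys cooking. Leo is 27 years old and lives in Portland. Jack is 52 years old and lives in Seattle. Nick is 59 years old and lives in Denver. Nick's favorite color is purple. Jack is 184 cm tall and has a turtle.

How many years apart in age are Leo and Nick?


27 vs 59, diff = 32

32


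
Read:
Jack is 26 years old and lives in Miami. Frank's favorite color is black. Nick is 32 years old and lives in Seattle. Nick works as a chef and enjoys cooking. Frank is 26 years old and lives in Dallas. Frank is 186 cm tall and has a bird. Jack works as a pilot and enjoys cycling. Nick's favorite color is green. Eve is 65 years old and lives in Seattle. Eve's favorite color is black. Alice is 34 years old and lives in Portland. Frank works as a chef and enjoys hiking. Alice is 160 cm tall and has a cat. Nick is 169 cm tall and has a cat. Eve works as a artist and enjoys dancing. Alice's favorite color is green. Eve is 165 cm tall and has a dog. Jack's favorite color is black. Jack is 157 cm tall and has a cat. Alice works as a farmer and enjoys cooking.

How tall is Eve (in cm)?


Eve is 165 cm tall

165


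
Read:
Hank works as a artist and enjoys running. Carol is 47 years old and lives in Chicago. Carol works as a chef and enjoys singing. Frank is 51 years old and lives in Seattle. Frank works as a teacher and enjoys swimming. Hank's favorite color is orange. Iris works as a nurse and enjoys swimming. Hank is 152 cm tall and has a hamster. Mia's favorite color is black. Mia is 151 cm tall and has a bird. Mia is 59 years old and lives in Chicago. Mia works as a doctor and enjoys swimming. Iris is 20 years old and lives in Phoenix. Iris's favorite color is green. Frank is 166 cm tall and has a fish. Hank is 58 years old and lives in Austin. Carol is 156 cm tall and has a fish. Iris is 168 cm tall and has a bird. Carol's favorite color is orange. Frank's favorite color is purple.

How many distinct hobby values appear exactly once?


Unique hobby values: 2

2


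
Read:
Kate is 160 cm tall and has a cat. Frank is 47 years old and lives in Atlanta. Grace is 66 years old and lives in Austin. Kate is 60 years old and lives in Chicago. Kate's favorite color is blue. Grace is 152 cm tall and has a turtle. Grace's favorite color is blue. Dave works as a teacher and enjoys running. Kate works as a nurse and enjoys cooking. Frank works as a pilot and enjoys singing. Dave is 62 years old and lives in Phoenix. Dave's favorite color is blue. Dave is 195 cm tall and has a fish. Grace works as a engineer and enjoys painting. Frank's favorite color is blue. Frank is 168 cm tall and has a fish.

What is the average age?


Sum=235, n=4, avg=58.75

58.75


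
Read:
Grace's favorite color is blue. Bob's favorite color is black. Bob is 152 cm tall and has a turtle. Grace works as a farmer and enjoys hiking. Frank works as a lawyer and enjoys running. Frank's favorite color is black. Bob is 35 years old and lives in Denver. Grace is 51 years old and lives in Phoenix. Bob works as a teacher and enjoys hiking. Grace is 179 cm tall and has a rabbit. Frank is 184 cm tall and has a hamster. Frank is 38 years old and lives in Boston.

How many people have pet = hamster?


Count: 1

1


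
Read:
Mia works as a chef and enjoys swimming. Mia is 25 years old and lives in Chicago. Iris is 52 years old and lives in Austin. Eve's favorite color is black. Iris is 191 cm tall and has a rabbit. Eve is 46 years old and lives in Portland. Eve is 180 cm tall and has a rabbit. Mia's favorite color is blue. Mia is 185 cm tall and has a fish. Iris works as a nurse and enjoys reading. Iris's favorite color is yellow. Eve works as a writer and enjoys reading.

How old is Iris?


Iris is 52 years old

52


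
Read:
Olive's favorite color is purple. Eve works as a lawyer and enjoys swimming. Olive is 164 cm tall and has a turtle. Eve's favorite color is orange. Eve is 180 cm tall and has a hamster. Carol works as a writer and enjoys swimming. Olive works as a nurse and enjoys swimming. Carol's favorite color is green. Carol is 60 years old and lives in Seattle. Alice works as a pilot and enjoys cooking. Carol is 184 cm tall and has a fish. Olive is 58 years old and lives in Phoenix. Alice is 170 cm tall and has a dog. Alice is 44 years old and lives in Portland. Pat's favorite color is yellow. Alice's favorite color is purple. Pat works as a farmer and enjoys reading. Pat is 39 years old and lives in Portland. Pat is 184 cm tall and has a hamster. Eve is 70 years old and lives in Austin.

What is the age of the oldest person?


Oldest: Eve at 70

70


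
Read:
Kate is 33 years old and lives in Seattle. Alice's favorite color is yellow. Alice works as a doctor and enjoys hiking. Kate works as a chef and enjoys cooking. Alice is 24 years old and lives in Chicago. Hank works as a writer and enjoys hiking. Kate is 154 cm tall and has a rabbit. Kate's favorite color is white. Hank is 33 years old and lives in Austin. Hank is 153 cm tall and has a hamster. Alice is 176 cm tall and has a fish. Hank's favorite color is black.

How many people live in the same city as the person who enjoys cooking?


Person with hobby cooking is Kate, city Seattle. Count = 1

1


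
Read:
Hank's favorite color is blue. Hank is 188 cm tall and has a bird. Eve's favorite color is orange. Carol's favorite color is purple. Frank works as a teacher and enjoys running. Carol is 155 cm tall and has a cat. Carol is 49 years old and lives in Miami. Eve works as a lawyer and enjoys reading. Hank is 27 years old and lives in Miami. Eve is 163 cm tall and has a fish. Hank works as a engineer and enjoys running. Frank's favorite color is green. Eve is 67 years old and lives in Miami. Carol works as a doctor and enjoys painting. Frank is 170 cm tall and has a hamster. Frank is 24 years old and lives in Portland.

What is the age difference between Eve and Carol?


|67 - 49| = 18

18


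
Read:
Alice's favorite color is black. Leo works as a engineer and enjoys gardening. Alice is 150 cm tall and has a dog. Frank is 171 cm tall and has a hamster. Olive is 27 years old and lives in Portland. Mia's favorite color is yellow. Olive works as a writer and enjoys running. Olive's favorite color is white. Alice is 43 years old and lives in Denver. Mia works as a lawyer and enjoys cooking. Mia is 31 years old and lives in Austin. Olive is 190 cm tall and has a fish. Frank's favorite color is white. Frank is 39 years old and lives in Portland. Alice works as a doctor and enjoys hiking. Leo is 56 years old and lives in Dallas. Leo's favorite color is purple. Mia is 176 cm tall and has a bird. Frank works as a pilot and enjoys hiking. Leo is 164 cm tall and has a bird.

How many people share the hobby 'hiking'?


Count: 2

2


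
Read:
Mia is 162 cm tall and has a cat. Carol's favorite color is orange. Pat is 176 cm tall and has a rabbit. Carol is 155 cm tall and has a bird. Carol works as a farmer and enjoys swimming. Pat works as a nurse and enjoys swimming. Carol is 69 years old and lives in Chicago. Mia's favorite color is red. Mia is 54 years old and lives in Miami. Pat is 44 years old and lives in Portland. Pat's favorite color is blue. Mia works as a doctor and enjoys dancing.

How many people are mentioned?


People: Pat, Carol, Mia. Count = 3

3


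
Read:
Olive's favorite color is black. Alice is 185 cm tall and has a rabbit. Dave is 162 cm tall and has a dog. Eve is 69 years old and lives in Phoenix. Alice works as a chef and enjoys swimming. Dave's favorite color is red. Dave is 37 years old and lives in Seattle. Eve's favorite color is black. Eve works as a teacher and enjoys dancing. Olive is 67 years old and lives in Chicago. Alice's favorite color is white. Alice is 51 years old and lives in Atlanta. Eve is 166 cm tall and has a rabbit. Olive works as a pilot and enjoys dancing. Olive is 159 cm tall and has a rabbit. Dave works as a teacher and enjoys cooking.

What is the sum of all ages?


51+67+69+37 = 224

224


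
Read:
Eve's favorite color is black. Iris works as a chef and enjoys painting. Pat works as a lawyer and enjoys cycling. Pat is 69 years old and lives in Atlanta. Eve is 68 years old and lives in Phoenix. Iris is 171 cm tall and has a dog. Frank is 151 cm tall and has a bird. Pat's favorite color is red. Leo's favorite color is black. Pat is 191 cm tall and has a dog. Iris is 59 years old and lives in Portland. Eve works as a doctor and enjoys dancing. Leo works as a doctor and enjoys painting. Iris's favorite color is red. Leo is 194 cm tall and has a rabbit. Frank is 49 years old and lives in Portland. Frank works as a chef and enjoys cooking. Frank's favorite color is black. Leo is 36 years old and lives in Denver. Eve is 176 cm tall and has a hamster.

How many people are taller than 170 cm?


Taller than 170: 4

4


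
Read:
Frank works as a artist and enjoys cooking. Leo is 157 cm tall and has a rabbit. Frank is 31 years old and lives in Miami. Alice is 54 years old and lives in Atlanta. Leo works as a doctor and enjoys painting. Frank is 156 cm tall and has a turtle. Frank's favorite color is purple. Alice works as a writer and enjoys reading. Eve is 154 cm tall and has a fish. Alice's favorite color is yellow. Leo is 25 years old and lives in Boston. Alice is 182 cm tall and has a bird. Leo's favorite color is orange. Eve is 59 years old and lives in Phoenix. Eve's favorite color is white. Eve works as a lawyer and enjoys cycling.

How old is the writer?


The writer is Alice, age 54

54


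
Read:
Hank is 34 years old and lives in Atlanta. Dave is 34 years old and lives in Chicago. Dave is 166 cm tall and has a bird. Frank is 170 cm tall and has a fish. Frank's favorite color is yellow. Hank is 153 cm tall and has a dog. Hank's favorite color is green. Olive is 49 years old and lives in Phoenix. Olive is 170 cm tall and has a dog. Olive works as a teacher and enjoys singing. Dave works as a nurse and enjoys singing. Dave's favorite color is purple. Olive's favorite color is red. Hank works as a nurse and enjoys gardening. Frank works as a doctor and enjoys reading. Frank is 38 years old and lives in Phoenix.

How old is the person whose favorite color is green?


Person with favorite color=green is Hank, age 34

34


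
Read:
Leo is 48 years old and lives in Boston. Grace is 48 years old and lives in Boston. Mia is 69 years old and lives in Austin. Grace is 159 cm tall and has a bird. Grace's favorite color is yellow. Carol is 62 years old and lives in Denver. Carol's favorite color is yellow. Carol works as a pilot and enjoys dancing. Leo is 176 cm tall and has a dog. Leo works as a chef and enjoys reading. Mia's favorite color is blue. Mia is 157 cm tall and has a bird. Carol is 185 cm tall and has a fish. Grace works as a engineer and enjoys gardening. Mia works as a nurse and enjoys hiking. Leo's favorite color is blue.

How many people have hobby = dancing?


Count: 1

1


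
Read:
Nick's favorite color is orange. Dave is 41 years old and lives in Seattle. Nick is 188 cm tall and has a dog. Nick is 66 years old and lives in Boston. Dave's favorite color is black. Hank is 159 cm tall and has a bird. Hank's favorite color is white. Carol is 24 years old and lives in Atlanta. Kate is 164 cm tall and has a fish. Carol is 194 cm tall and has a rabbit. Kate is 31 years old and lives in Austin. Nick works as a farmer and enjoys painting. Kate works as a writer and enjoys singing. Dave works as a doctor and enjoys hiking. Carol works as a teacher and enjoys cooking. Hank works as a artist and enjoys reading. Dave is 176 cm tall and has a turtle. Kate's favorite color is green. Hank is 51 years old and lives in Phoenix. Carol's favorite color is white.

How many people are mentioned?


People: Kate, Dave, Nick, Carol, Hank. Count = 5

5


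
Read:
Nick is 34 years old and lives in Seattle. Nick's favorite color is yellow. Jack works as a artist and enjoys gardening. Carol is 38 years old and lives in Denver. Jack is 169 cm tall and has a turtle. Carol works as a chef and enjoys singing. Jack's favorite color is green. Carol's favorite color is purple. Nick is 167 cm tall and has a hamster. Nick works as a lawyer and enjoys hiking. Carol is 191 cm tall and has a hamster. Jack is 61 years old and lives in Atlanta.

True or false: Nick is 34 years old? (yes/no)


Nick is actually 34. yes

yes


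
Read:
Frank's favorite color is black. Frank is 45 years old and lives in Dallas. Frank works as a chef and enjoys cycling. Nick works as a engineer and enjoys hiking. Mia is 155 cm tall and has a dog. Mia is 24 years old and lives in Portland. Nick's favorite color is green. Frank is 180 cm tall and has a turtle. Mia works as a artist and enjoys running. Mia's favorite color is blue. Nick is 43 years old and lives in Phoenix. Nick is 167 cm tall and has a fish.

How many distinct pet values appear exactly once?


Unique pet values: 3

3


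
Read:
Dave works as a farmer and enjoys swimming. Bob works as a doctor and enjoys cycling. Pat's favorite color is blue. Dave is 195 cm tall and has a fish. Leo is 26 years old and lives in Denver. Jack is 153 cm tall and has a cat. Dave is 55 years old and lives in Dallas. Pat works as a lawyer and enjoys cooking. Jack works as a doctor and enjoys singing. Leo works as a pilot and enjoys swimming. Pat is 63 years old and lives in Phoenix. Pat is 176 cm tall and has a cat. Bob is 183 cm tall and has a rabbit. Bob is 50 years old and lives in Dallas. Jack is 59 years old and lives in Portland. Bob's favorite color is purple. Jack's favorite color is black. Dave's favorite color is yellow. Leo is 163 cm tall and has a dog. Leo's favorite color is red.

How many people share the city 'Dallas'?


Count: 2

2


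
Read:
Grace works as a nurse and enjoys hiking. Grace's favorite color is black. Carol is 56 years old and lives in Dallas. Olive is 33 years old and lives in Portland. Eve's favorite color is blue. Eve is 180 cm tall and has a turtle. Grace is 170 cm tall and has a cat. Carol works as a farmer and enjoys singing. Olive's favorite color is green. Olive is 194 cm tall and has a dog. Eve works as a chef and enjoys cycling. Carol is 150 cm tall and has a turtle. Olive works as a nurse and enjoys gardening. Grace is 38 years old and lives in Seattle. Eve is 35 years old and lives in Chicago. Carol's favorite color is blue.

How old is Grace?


Grace is 38 years old

38


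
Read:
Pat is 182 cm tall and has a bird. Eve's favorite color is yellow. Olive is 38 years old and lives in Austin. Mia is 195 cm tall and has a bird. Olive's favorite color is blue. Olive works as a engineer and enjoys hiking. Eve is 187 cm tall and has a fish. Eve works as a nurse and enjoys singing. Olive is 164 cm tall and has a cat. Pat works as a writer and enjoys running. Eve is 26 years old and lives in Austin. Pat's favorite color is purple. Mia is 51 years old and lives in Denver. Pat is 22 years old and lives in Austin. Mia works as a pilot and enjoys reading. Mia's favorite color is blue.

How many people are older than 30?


Filter: 2

2


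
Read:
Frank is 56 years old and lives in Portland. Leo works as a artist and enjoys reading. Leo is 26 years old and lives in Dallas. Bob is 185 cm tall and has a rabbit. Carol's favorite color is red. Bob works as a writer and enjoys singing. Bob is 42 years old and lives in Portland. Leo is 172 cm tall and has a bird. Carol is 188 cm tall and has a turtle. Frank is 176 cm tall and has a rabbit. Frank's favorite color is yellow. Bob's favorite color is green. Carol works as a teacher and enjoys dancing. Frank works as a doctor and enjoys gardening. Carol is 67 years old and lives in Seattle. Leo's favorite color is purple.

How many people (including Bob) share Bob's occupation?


Bob is a writer. Count = 1

1


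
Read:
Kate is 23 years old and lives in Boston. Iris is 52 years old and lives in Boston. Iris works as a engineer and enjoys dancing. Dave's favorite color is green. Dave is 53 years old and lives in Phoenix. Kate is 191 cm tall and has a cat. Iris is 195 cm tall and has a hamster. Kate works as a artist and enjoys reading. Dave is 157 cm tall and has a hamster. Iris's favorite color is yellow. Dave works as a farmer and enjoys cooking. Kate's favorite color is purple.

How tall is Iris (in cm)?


Iris is 195 cm tall

195


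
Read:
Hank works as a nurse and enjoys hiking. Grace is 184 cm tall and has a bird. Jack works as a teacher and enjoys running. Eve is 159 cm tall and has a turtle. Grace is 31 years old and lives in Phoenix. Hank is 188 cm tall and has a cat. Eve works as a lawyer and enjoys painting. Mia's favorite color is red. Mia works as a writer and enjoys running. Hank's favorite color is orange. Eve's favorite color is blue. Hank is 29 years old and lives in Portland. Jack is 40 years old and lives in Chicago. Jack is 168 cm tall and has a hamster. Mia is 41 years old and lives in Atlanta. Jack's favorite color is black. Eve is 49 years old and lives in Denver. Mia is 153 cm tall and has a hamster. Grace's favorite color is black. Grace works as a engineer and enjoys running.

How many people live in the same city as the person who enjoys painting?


Person with hobby painting is Eve, city Denver. Count = 1

1


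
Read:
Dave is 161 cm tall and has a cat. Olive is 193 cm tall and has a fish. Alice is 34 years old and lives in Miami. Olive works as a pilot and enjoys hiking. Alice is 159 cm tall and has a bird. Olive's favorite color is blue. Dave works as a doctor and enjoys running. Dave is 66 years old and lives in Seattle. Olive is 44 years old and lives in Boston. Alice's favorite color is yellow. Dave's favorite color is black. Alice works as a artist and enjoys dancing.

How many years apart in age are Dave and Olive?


66 vs 44, diff = 22

22


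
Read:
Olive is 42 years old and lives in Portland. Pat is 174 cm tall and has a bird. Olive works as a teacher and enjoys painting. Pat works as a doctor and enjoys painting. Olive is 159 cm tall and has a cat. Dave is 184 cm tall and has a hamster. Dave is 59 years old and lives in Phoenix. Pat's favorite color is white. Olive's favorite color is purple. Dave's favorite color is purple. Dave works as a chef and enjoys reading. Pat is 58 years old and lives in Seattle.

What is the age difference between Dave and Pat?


|59 - 58| = 1

1


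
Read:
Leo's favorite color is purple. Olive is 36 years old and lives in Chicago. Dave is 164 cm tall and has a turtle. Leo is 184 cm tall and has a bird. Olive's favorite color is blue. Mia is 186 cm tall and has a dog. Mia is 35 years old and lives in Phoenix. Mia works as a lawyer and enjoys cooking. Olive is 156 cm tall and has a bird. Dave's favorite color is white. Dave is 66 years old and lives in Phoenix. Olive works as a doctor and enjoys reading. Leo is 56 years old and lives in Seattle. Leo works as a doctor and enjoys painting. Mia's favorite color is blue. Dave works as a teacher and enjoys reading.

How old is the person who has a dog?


Person with dog is Mia, age 35

35


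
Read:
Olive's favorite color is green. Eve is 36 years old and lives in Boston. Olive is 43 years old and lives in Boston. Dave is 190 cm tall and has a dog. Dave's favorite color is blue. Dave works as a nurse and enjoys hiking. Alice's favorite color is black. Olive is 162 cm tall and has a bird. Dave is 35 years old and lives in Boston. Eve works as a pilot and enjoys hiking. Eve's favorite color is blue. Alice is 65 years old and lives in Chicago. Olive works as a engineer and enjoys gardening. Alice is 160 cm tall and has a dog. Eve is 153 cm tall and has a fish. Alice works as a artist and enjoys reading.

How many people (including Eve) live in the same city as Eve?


Eve lives in Boston. Count = 3

3


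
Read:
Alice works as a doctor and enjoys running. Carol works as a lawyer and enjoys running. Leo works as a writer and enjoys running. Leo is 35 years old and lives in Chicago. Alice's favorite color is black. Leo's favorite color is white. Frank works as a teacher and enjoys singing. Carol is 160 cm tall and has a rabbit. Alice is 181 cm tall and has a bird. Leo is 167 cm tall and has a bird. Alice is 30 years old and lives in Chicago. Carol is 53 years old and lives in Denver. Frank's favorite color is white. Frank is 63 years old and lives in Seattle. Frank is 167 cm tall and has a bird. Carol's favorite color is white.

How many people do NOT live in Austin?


Not in Austin: 4

4
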